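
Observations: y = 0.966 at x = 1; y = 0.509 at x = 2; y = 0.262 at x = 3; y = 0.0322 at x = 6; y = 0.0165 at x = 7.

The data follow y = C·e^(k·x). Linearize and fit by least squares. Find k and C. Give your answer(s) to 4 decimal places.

k = -0.6832, C = 1.9702

Taking logs, ln y = k·x + ln C, so regress ln y on x.
XᵀX = [[99.0000, 19.0000]; [19.0000, 5]], rhs = [-54.7489, -9.5895]ᵀ  (here Σx = 19.0000, Σ(x)² = 99.0000, Σln y = -9.5895, Σx·ln y = -54.7489).
Δ = 99.0000·5 − (19.0000)² = 134.0000; k = (-54.7489·5 − 19.0000·-9.5895)/134.0000 = -0.68317, ln C = (99.0000·-9.5895 − 19.0000·-54.7489)/134.0000 = 0.67813, so C = exp(0.67813) = 1.97020.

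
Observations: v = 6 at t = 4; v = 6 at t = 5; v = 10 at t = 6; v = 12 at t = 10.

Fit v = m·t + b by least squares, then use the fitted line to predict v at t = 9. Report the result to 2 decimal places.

With design matrix M, MᵀM = [[177, 25]; [25, 4]] and Mᵀv = [234, 34]ᵀ.
Determinant 177·4 − 25² = 83.
m = (234·4 − 25·34)/83 = 86/83; b = (177·34 − 25·234)/83 = 168/83.
At t = 9: v̂ = (86/83)·(9) + (168/83)·(1) = 942/83.

v̂ = 11.35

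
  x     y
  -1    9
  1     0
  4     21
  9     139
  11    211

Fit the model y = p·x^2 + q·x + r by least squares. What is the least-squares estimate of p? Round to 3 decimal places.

p = 2.050

Forming MᵀM = [[21460, 2124, 220]; [2124, 220, 24]; [220, 24, 5]] and Mᵀy = [37135, 3647, 380]ᵀ gives MᵀM·[p, q, r]ᵀ = Mᵀy.
Solving the 3×3 system (Gaussian elimination) gives p = 12033/5870, q = -8207/2348, r = 7576/2935.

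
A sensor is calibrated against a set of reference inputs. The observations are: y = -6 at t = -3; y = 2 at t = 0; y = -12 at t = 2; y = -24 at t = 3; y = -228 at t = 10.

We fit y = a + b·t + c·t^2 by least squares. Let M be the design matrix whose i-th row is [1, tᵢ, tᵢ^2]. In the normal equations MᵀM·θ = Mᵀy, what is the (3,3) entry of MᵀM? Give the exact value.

Row 3 ↔ basis t^2, column 3 ↔ basis t^2, so (MᵀM)_{3,3} = Σᵢ (t^2)·(t^2) = (9)·(9) + (0)·(0) + (4)·(4) + (9)·(9) + (100)·(100) = 10178.

10178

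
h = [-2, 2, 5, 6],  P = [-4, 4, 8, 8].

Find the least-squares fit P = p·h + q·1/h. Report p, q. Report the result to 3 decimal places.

p = 1.351, q = 2.692

MᵀM·[p, q]ᵀ = MᵀP reads: 69·p + 4·q = 104;  4·p + (511/900)·q = 104/15.
(Σh·h = 69, Σh·1/h = 4, Σ1/h·1/h = 511/900, Σh·P = 104, Σ1/h·P = 104/15.)
Δ = 69·(511/900) − 4² = 6953/300.
p = (104·(511/900) − 4·(104/15))/(6953/300) = 28184/20859; q = (69·(104/15) − 4·104)/(6953/300) = 18720/6953.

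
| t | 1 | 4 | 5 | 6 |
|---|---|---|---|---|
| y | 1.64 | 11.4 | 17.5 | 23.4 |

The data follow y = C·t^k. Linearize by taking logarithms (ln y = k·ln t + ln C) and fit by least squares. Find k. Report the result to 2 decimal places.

Linearized form: ln y = k·ln t + ln C. From the 4 transformed points,
Σln t = 4.7875, Σ(ln t)² = 7.7225, Σln y = 8.9432, Σln t·ln y = 13.6292.
Equations: 7.7225·k + 4.7875·ln C = 13.6292;  4.7875·k + 4·ln C = 8.9432.
Δ = 7.7225·4 − (4.7875)² = 7.9699; k = (13.6292·4 − 4.7875·8.9432)/7.9699 = 1.46814, ln C = (7.7225·8.9432 − 4.7875·13.6292)/7.9699 = 0.47863.

k = 1.47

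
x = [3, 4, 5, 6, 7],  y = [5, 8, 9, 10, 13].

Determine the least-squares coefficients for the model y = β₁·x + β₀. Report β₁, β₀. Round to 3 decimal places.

Sums needed: Σx·x = 135, Σx = 25, Σ1 = 5.
Moment sums: Σx·y = 243, Σy = 45.
MᵀM·[β₁, β₀]ᵀ = Mᵀy becomes [[135, 25]; [25, 5]]·[β₁, β₀]ᵀ = [243, 45]ᵀ.
Δ = 135·5 − 25² = 50.
β₁ = (243·5 − 25·45)/50 = 9/5; β₀ = (135·45 − 25·243)/50 = 0.

β₁ = 1.800, β₀ = 0.000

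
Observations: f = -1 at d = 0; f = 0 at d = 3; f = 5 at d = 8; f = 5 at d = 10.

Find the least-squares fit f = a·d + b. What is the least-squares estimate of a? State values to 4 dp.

Compute the Gram sums: Σd·d = 173, Σd = 21, Σ1 = 4.
And Σd·f = 90, Σf = 9.
Δ = 173·4 − 21² = 251.
a = (90·4 − 21·9)/251 = 171/251; b = (173·9 − 21·90)/251 = -333/251.

a = 0.6813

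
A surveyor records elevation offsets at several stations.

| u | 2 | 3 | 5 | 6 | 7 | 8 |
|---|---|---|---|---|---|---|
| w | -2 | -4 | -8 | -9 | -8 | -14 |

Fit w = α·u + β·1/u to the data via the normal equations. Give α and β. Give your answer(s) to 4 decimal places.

α = -1.5565, β = 2.1791

Setting ∂/∂α … = 0 gives: 187·α + 6·β = -278;  6·α + (328049/705600)·β = -3497/420.
Determinant 187·(328049/705600) − 6² = 35943563/705600.
α = ((-278)·(328049/705600) − 6·(-3497/420))/(35943563/705600) = -55947862/35943563; β = (187·(-3497/420) − 6·(-278))/(35943563/705600) = 78323280/35943563.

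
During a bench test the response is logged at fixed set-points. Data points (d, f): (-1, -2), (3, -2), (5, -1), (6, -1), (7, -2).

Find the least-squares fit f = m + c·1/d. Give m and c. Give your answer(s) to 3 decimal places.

m = -1.589, c = 0.360

Sums needed: Σ1 = 5, Σ1/d = -11/70, Σ1/d·1/d = 52889/44100.
Moment sums: Σf = -8, Σ1/d·f = 143/210.
Normal equations: [[5, -11/70]; [-11/70, 52889/44100]]·[m, c]ᵀ = [-8, 143/210]ᵀ.
Δ = 5·(52889/44100) − (-11/70)² = 65839/11025.
m = ((-8)·(52889/44100) − (-11/70)·(143/210))/(65839/11025) = -418393/263356; c = (5·(143/210) − (-11/70)·(-8))/(65839/11025) = 47355/131678.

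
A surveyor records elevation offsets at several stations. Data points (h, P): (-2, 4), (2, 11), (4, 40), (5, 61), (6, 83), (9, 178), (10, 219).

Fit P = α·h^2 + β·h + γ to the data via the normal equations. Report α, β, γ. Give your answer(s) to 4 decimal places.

α = 1.9826, β = 2.0305, γ = -0.0585

Compute the Gram sums: Σh^2·h^2 = 18770, Σh^2·h = 2134, Σh^2 = 266, Σh·h = 266, Σh = 34, Σ1 = 7.
Right-hand side: Σh^2·P = 41531, Σh·P = 4769, ΣP = 596.
Normal equations: [[18770, 2134, 266]; [2134, 266, 34]; [266, 34, 7]]·[α, β, γ]ᵀ = [41531, 4769, 596]ᵀ.
Row-reducing yields α = 142825/72039, β = 292547/144078, γ = -1405/24013.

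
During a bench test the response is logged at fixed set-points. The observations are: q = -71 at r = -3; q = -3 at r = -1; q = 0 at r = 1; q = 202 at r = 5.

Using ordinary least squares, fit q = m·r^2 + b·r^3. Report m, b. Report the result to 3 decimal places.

m = -1.896, b = 1.995

The normal equations are: 708·m + 2882·b = 4408;  2882·m + 16356·b = 27170.
Determinant 708·16356 − 2882² = 3274124.
m = (4408·16356 − 2882·27170)/3274124 = -1551673/818531; b = (708·27170 − 2882·4408)/3274124 = 1633126/818531.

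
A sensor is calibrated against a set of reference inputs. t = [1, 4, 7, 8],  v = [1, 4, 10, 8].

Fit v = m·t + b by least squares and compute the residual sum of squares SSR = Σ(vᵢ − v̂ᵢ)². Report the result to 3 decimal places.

Normal-equation sums: Σt·t = 130, Σt = 20, Σ1 = 4.
Moment sums: Σt·v = 151, Σv = 23.
XᵀX·[m, b]ᵀ = Xᵀv becomes [[130, 20]; [20, 4]]·[m, b]ᵀ = [151, 23]ᵀ.
Eliminating b: 4·(row 1) − 20·(row 2) gives 120·m = 4·151 − 20·23 = 144, so m = 6/5.
Then b = (23 − 20·(6/5))/4 = -1/4.
Residuals: 1/20, -11/20, 37/20, -27/20; SSR = 111/20.

SSR = 5.550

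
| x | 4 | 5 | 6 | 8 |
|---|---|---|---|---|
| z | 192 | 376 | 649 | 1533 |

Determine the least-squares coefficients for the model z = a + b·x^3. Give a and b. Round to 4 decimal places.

Forming MᵀM = [[4, 917]; [917, 328521]] and Mᵀz = [2750, 984368]ᵀ gives MᵀM·[a, b]ᵀ = Mᵀz.
Δ = 4·328521 − 917² = 473195.
a = (2750·328521 − 917·984368)/473195 = 767294/473195; b = (4·984368 − 917·2750)/473195 = 1415722/473195.

a = 1.6215, b = 2.9918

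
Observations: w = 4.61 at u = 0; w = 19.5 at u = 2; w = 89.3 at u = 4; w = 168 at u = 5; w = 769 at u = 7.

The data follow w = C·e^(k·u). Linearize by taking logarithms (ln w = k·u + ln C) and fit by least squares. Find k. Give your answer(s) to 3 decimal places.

k = 0.730

With ln wᵢ as the transformed response and uᵢ as the regressor:
Σu = 18.0000, Σ(u)² = 94.0000, Σln w = 20.7597, Σu·ln w = 96.0443.
Equations: 94.0000·k + 18.0000·ln C = 96.0443;  18.0000·k + 5·ln C = 20.7597.
Δ = 94.0000·5 − (18.0000)² = 146.0000; k = (96.0443·5 − 18.0000·20.7597)/146.0000 = 0.72977, ln C = (94.0000·20.7597 − 18.0000·96.0443)/146.0000 = 1.52476.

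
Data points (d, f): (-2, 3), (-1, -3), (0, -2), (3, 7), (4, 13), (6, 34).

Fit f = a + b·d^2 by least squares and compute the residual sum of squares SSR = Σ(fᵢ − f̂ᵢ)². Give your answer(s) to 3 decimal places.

SSR = 5.264

Setting ∂/∂a … = 0 gives: 6·a + 66·b = 52;  66·a + 1650·b = 1504.
(Σ1 = 6, Σd^2 = 66, Σd^2·d^2 = 1650, Σf = 52, Σd^2·f = 1504.)
det = 6·1650 − 66² = 5544.
a = (52·1650 − 66·1504)/5544 = -17/7; b = (6·1504 − 66·52)/5544 = 233/231.
Residuals: 46/33, -365/231, 3/7, 27/77, -164/231, 9/77; SSR = 1216/231.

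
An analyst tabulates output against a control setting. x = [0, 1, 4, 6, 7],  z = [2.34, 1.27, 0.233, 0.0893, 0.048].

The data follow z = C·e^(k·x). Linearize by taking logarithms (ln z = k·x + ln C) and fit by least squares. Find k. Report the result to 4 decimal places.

Linearized form: ln z = k·x + ln C. From the 5 transformed points,
XᵀX = [[102.0000, 18.0000]; [18.0000, 5]], rhs = [-41.3383, -5.8199]ᵀ  (here Σx = 18.0000, Σ(x)² = 102.0000, Σln z = -5.8199, Σx·ln z = -41.3383).
Solving (det = 186.0000): k = -0.54803, ln C = 0.80894.

k = -0.5480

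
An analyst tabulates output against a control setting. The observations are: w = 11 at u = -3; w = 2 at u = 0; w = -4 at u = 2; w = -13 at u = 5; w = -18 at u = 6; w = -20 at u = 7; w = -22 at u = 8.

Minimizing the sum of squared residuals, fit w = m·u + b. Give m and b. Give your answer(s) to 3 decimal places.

m = -3.085, b = 1.874

Compute the Gram sums: Σu·u = 187, Σu = 25, Σ1 = 7.
Moment sums: Σu·w = -530, Σw = -64.
MᵀM·[m, b]ᵀ = Mᵀw becomes [[187, 25]; [25, 7]]·[m, b]ᵀ = [-530, -64]ᵀ.
Eliminating b: 7·(row 1) − 25·(row 2) gives 684·m = 7·(-530) − 25·(-64) = -2110, so m = -1055/342.
Then b = ((-64) − 25·(-1055/342))/7 = 641/342.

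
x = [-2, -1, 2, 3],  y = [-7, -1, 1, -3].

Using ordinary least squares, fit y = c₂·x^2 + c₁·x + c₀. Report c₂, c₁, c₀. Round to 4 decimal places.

c₂ = -1.2500, c₁ = 2.0147, c₀ = 2.1176

Normal-equation sums: Σx^2·x^2 = 114, Σx^2·x = 26, Σx^2 = 18, Σx·x = 18, Σx = 2, Σ1 = 4.
Moment sums: Σx^2·y = -52, Σx·y = 8, Σy = -10.
Row-reducing yields c₂ = -5/4, c₁ = 137/68, c₀ = 36/17.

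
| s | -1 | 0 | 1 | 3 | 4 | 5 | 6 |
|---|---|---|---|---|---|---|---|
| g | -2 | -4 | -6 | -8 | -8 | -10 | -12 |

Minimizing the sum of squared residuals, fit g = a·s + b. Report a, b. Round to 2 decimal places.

a = -1.28, b = -3.85

With design matrix X, XᵀX = [[88, 18]; [18, 7]] and Xᵀg = [-182, -50]ᵀ.
Determinant 88·7 − 18² = 292.
a = ((-182)·7 − 18·(-50))/292 = -187/146; b = (88·(-50) − 18·(-182))/292 = -281/73.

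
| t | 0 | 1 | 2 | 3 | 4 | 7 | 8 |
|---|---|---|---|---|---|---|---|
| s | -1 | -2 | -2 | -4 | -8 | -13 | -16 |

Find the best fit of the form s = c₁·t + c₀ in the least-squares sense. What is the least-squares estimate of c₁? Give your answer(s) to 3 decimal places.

c₁ = -1.949

The normal system XᵀX·[c₁, c₀]ᵀ = Xᵀs is [[143, 25]; [25, 7]]·[c₁, c₀]ᵀ = [-269, -46]ᵀ.
Eliminating c₀: 7·(row 1) − 25·(row 2) gives 376·c₁ = 7·(-269) − 25·(-46) = -733, so c₁ = -733/376.
Then c₀ = ((-46) − 25·(-733/376))/7 = 147/376.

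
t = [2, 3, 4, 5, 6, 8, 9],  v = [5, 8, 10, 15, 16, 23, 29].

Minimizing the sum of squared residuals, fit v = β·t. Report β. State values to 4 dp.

The normal system MᵀM·[β]ᵀ = Mᵀv is [[235]]·[β]ᵀ = [690]ᵀ.
β = 690/235 = 2.93617.

β = 2.9362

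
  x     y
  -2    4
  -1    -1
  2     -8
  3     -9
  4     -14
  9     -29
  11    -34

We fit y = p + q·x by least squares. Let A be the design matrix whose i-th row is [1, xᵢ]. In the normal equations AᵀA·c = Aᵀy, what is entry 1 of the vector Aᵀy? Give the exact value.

-91

Entry 1 ↔ basis 1, so (Aᵀy)_{1} = Σᵢ yᵢ = (1)·(4) + (1)·(-1) + (1)·(-8) + (1)·(-9) + (1)·(-14) + (1)·(-29) + (1)·(-34) = -91.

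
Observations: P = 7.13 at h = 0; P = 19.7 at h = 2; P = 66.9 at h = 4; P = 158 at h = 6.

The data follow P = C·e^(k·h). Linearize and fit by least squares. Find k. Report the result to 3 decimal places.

Let Y = ln P. Fitting Y = k·h + ln C by least squares:
Σh = 12.0000, Σ(h)² = 56.0000, Σln P = 14.2107, Σh·ln P = 53.1496.
Equations: 56.0000·k + 12.0000·ln C = 53.1496;  12.0000·k + 4·ln C = 14.2107.
Solving (det = 80.0000): k = 0.52587, ln C = 1.97507.

k = 0.526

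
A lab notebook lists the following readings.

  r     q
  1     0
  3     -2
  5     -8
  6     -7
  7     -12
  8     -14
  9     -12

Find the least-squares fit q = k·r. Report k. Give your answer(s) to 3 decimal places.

k = -1.479

Setting ∂/∂k … = 0 gives: 265·k = -392.
(Σr·r = 265, Σr·q = -392.)
k = (-392)/265 = -1.47925.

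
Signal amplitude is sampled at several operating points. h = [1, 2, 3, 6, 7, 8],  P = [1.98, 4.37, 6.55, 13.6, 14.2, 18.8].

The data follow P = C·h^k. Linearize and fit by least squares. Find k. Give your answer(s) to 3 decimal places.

With ln Pᵢ as the transformed response and ln hᵢ as the regressor:
Σln h = 7.6089, Σ(ln h)² = 13.0084, Σln P = 12.2345, Σln h·ln P = 19.0274.
Equations: 13.0084·k + 7.6089·ln C = 19.0274;  7.6089·k + 6·ln C = 12.2345.
Δ = 13.0084·6 − (7.6089)² = 20.1558; k = (19.0274·6 − 7.6089·12.2345)/20.1558 = 1.04554, ln C = (13.0084·12.2345 − 7.6089·19.0274)/20.1558 = 0.71318.

k = 1.046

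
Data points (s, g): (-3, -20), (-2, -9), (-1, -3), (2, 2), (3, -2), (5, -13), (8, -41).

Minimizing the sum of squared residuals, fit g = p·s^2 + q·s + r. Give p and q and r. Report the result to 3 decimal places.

p = -0.999, q = 2.829, r = -0.587

Compute the Gram sums: Σs^2·s^2 = 4916, Σs^2·s = 636, Σs^2 = 116, Σs·s = 116, Σs = 12, Σ1 = 7.
For Xᵀg: Σs^2·g = -3178, Σs·g = -314, Σg = -86.
Normal equations: [[4916, 636, 116]; [636, 116, 12]; [116, 12, 7]]·[p, q, r]ᵀ = [-3178, -314, -86]ᵀ.
Solving the 3×3 system (Gaussian elimination) gives p = -41325/41384, q = 117067/41384, r = -434/739.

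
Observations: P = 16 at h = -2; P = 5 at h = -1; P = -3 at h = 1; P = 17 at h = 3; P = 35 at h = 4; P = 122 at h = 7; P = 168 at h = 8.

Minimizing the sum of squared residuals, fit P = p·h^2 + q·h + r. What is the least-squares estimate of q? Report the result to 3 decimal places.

q = -3.038

Compute the Gram sums: Σh^2·h^2 = 6852, Σh^2·h = 938, Σh^2 = 144, Σh·h = 144, Σh = 20, Σ1 = 7.
Right-hand side: Σh^2·P = 17509, Σh·P = 2349, ΣP = 360.
XᵀX·[p, q, r]ᵀ = XᵀP becomes [[6852, 938, 144]; [938, 144, 20]; [144, 20, 7]]·[p, q, r]ᵀ = [17509, 2349, 360]ᵀ.
Inverting the 3×3 Gram matrix, [p, q, r]ᵀ = [33571/11158, -644041/212002, -189194/106001]ᵀ.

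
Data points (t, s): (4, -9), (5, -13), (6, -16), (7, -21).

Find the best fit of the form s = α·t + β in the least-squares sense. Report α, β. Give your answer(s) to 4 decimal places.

Setting ∂/∂α … = 0 gives: 126·α + 22·β = -344;  22·α + 4·β = -59.
Eliminating β: 4·(row 1) − 22·(row 2) gives 20·α = 4·(-344) − 22·(-59) = -78, so α = -39/10.
Then β = ((-59) − 22·(-39/10))/4 = 67/10.

α = -3.9000, β = 6.7000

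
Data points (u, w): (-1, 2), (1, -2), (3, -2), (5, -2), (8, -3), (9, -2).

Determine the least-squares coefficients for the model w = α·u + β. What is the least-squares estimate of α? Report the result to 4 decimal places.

α = -0.3189

XᵀX·[α, β]ᵀ = Xᵀw reads: 181·α + 25·β = -62;  25·α + 6·β = -9.
(Σu·u = 181, Σu = 25, Σ1 = 6, Σu·w = -62, Σw = -9.)
Δ = 181·6 − 25² = 461.
α = ((-62)·6 − 25·(-9))/461 = -147/461; β = (181·(-9) − 25·(-62))/461 = -79/461.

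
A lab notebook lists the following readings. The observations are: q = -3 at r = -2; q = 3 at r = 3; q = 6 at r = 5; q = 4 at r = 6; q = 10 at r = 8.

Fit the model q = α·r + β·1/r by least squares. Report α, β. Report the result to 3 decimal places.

Sums needed: Σr·r = 138, Σr·1/r = 5, Σ1/r·1/r = 6401/14400.
Right-hand side: Σr·q = 149, Σ1/r·q = 337/60.
MᵀM·[α, β]ᵀ = Mᵀq becomes [[138, 5]; [5, 6401/14400]]·[α, β]ᵀ = [149, 337/60]ᵀ.
det = 138·(6401/14400) − 5² = 87223/2400.
α = (149·(6401/14400) − 5·(337/60))/(87223/2400) = 549349/523338; β = (138·(337/60) − 5·149)/(87223/2400) = 72240/87223.

α = 1.050, β = 0.828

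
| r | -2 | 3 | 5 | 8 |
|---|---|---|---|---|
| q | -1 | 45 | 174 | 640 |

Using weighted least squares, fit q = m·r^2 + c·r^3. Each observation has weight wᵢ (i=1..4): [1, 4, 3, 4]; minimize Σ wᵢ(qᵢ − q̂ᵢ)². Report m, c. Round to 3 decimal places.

XᵀWX·[m, c]ᵀ = XᵀWq reads: 18599·m + 141387·c = 178506;  141387·m + 1098431·c = 1380838.
(Σwᵢ·r^2·r^2 = 18599, Σwᵢ·r^2·r^3 = 141387, Σwᵢ·r^3·r^3 = 1098431, Σwᵢ·r^2·q = 178506, Σwᵢ·r^3·q = 1380838.)
Determinant 18599·1098431 − 141387² = 439434400.
m = (178506·1098431 − 141387·1380838)/439434400 = 42199089/21971720; c = (18599·1380838 − 141387·178506)/439434400 = 22188907/21971720.

m = 1.921, c = 1.010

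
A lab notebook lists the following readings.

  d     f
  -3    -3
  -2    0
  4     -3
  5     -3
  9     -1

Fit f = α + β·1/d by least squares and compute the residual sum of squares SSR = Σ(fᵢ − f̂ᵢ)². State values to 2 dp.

With design matrix A, AᵀA = [[5, -49/180]; [-49/180, 15421/32400]] and Aᵀf = [-10, -83/180]ᵀ.
Δ = 5·(15421/32400) − (-49/180)² = 4669/2025.
α = ((-10)·(15421/32400) − (-49/180)·(-83/180))/(4669/2025) = -22611/10672; β = (5·(-83/180) − (-49/180)·(-10))/(4669/2025) = -40725/18676.
Residuals: -120135/74704, 76827/74704, -12555/37352, -33255/74704, 101673/74704; SSR = 433827/74704.

SSR = 5.81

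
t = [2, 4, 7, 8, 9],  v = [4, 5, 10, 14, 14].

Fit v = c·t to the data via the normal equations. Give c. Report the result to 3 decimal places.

MᵀM·[c]ᵀ = Mᵀv reads: 214·c = 336.
(Σt·t = 214, Σt·v = 336.)
Hence c = 336 / 214 ≈ 1.57009.

c = 1.570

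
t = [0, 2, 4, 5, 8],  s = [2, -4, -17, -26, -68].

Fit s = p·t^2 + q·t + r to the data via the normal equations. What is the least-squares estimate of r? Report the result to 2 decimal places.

Forming MᵀM = [[4993, 709, 109]; [709, 109, 19]; [109, 19, 5]] and Mᵀs = [-5290, -750, -113]ᵀ gives MᵀM·[p, q, r]ᵀ = Mᵀs.
Solving the 3×3 system (Gaussian elimination) gives p = -3395/3354, q = -2023/3354, r = 983/559.

r = 1.76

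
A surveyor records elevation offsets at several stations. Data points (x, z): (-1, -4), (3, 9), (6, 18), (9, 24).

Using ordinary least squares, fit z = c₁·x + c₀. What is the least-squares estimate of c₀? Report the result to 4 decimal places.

c₀ = -0.3014

The normal equations are: 127·c₁ + 17·c₀ = 355;  17·c₁ + 4·c₀ = 47.
(Σx·x = 127, Σx = 17, Σ1 = 4, Σx·z = 355, Σz = 47.)
det = 127·4 − 17² = 219.
c₁ = (355·4 − 17·47)/219 = 207/73; c₀ = (127·47 − 17·355)/219 = -22/73.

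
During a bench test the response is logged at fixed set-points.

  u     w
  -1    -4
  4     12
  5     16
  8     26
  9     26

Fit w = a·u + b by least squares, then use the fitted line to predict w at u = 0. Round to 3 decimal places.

ŵ = -0.445

Setting ∂/∂a … = 0 gives: 187·a + 25·b = 574;  25·a + 5·b = 76.
(Σu·u = 187, Σu = 25, Σ1 = 5, Σu·w = 574, Σw = 76.)
Δ = 187·5 − 25² = 310.
a = (574·5 − 25·76)/310 = 97/31; b = (187·76 − 25·574)/310 = -69/155.
At u = 0: ŵ = (97/31)·(0) + (-69/155)·(1) = -69/155.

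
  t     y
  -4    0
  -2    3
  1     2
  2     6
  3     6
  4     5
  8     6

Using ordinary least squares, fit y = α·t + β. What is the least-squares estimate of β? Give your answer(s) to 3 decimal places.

Forming AᵀA = [[114, 12]; [12, 7]] and Aᵀy = [94, 28]ᵀ gives AᵀA·[α, β]ᵀ = Aᵀy.
Eliminating β: 7·(row 1) − 12·(row 2) gives 654·α = 7·94 − 12·28 = 322, so α = 161/327.
Then β = (28 − 12·(161/327))/7 = 344/109.

β = 3.156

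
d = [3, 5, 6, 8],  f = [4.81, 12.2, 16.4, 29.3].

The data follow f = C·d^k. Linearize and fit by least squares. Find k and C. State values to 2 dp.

k = 1.83, C = 0.64

With ln fᵢ as the transformed response and ln dᵢ as the regressor:
Σln d = 6.5793, Σ(ln d)² = 11.3317, Σln f = 10.2470, Σln d·ln f = 17.7870.
Normal system: [[11.3317, 6.5793]; [6.5793, 4]]·[k, ln C]ᵀ = [17.7870, 10.2470]ᵀ.
Δ = 11.3317·4 − (6.5793)² = 2.0403; k = (17.7870·4 − 6.5793·10.2470)/2.0403 = 1.82842, ln C = (11.3317·10.2470 − 6.5793·17.7870)/2.0403 = -0.44566, so C = exp(-0.44566) = 0.64040.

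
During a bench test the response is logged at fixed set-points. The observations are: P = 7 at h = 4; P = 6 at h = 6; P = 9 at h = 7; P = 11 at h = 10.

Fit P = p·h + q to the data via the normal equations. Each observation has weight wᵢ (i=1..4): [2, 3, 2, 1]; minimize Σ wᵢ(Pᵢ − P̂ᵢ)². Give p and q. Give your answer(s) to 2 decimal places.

p = 0.74, q = 3.03

Compute the Gram sums: Σwᵢ·h·h = 338, Σwᵢ·h = 50, Σwᵢ·1 = 8.
For AᵀWP: Σwᵢ·h·P = 400, Σwᵢ·P = 61.
Normal equations: [[338, 50]; [50, 8]]·[p, q]ᵀ = [400, 61]ᵀ.
Eliminating q: 8·(row 1) − 50·(row 2) gives 204·p = 8·400 − 50·61 = 150, so p = 25/34.
Then q = (61 − 50·(25/34))/8 = 103/34.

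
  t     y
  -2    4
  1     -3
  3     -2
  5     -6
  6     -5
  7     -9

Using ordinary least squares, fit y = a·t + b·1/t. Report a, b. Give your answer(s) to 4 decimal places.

Sums needed: Σt·t = 124, Σt·1/t = 6, Σ1/t·1/t = 31957/22050.
Moment sums: Σt·y = -140, Σ1/t·y = -629/70.
MᵀM·[a, b]ᵀ = Mᵀy becomes [[124, 6]; [6, 31957/22050]]·[a, b]ᵀ = [-140, -629/70]ᵀ.
det = 124·(31957/22050) − 6² = 1584434/11025.
a = ((-140)·(31957/22050) − 6·(-629/70))/(1584434/11025) = -1642585/1584434; b = (124·(-629/70) − 6·(-140))/(1584434/11025) = -1511685/792217.

a = -1.0367, b = -1.9082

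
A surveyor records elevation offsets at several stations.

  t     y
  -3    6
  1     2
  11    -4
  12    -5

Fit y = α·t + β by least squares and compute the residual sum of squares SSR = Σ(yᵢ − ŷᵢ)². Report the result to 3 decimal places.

SSR = 0.825

XᵀX·[α, β]ᵀ = Xᵀy reads: 275·α + 21·β = -120;  21·α + 4·β = -1.
Eliminating β: 4·(row 1) − 21·(row 2) gives 659·α = 4·(-120) − 21·(-1) = -459, so α = -459/659.
Then β = ((-1) − 21·(-459/659))/4 = 2245/659.
Residuals: 332/659, -468/659, 168/659, -32/659; SSR = 544/659.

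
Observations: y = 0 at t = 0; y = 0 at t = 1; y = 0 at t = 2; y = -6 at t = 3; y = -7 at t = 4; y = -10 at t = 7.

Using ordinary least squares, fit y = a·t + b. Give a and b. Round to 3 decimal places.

a = -1.649, b = 0.838

Sums needed: Σt·t = 79, Σt = 17, Σ1 = 6.
Right-hand side: Σt·y = -116, Σy = -23.
MᵀM·[a, b]ᵀ = Mᵀy becomes [[79, 17]; [17, 6]]·[a, b]ᵀ = [-116, -23]ᵀ.
Eliminating b: 6·(row 1) − 17·(row 2) gives 185·a = 6·(-116) − 17·(-23) = -305, so a = -61/37.
Then b = ((-23) − 17·(-61/37))/6 = 31/37.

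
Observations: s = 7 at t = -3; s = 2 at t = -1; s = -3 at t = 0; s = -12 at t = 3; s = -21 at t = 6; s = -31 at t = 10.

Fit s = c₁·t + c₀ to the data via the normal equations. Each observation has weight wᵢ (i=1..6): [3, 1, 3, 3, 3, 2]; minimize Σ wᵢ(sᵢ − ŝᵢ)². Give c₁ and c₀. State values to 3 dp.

Forming MᵀWM = [[363, 37]; [37, 15]] and MᵀWs = [-1171, -147]ᵀ gives MᵀWM·[c₁, c₀]ᵀ = MᵀWs.
Eliminating c₀: 15·(row 1) − 37·(row 2) gives 4076·c₁ = 15·(-1171) − 37·(-147) = -12126, so c₁ = -6063/2038.
Then c₀ = ((-147) − 37·(-6063/2038))/15 = -5017/2038.

c₁ = -2.975, c₀ = -2.462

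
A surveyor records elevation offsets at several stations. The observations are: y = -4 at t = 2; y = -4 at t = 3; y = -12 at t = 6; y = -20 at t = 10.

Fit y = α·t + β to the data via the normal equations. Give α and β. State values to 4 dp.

Setting ∂/∂α … = 0 gives: 149·α + 21·β = -292;  21·α + 4·β = -40.
Δ = 149·4 − 21² = 155.
α = ((-292)·4 − 21·(-40))/155 = -328/155; β = (149·(-40) − 21·(-292))/155 = 172/155.

α = -2.1161, β = 1.1097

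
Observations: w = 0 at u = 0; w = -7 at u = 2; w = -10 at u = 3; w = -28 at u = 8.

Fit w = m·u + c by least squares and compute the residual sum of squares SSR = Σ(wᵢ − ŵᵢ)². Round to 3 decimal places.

SSR = 0.187

Sums needed: Σu·u = 77, Σu = 13, Σ1 = 4.
And Σu·w = -268, Σw = -45.
Eliminating c: 4·(row 1) − 13·(row 2) gives 139·m = 4·(-268) − 13·(-45) = -487, so m = -487/139.
Then c = ((-45) − 13·(-487/139))/4 = 19/139.
Residuals: -19/139, -18/139, 52/139, -15/139; SSR = 26/139.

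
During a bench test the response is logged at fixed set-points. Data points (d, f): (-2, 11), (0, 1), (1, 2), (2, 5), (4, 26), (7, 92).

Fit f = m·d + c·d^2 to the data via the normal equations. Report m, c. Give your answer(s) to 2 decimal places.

Entries of XᵀX: Σd·d = 74, Σd·d^2 = 408, Σd^2·d^2 = 2690.
Moment sums: Σd·f = 738, Σd^2·f = 4990.
XᵀX·[m, c]ᵀ = Xᵀf becomes [[74, 408]; [408, 2690]]·[m, c]ᵀ = [738, 4990]ᵀ.
det = 74·2690 − 408² = 32596.
m = (738·2690 − 408·4990)/32596 = -12675/8149; c = (74·4990 − 408·738)/32596 = 17039/8149.

m = -1.56, c = 2.09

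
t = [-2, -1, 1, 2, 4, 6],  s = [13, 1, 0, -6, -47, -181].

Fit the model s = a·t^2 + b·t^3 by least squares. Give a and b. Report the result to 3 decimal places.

With design matrix A, AᵀA = [[1586, 8800]; [8800, 50882]] and Aᵀs = [-7239, -42257]ᵀ.
Δ = 1586·50882 − 8800² = 3258852.
a = ((-7239)·50882 − 8800·(-42257))/3258852 = 1763401/1629426; b = (1586·(-42257) − 8800·(-7239))/3258852 = -1658201/1629426.

a = 1.082, b = -1.018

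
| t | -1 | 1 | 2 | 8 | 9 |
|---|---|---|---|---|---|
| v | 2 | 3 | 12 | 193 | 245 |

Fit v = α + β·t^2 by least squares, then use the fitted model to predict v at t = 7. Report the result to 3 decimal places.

Compute the Gram sums: Σ1 = 5, Σt^2 = 151, Σt^2·t^2 = 10675.
Moment sums: Σv = 455, Σt^2·v = 32250.
MᵀM·[α, β]ᵀ = Mᵀv becomes [[5, 151]; [151, 10675]]·[α, β]ᵀ = [455, 32250]ᵀ.
Eliminating β: 10675·(row 1) − 151·(row 2) gives 30574·α = 10675·455 − 151·32250 = -12625, so α = -12625/30574.
Then β = (32250 − 151·(-12625/30574))/10675 = 92545/30574.
At t = 7: v̂ = (-12625/30574)·(1) + (92545/30574)·(49) = 2261040/15287.

v̂ = 147.906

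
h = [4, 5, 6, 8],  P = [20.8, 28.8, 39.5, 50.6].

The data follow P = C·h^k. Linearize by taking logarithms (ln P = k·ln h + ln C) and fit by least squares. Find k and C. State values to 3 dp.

Linearized form: ln P = k·ln h + ln C. From the 4 transformed points,
Σln h = 6.8669, Σ(ln h)² = 12.0466, Σln P = 13.9956, Σln h·ln P = 24.3623.
Equations: 12.0466·k + 6.8669·ln C = 24.3623;  6.8669·k + 4·ln C = 13.9956.
Δ = 12.0466·4 − (6.8669)² = 1.0316; k = (24.3623·4 − 6.8669·13.9956)/1.0316 = 1.30153, ln C = (12.0466·13.9956 − 6.8669·24.3623)/1.0316 = 1.26452, so C = exp(1.26452) = 3.54140.

k = 1.302, C = 3.541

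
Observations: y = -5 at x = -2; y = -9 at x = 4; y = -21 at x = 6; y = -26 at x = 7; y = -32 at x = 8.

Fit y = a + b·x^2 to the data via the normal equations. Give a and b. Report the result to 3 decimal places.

a = -2.818, b = -0.467

Forming AᵀA = [[5, 169]; [169, 8065]] and Aᵀy = [-93, -4242]ᵀ gives AᵀA·[a, b]ᵀ = Aᵀy.
Eliminating b: 8065·(row 1) − 169·(row 2) gives 11764·a = 8065·(-93) − 169·(-4242) = -33147, so a = -33147/11764.
Then b = ((-4242) − 169·(-33147/11764))/8065 = -5493/11764.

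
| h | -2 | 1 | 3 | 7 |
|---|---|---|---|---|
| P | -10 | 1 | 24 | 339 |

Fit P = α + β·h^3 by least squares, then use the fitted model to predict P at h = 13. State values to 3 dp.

P̂ = 2179.471

Sums needed: Σ1 = 4, Σh^3 = 363, Σh^3·h^3 = 118443.
For XᵀP: ΣP = 354, Σh^3·P = 117006.
So XᵀX·[α, β]ᵀ = XᵀP: [[4, 363]; [363, 118443]]·[α, β]ᵀ = [354, 117006]ᵀ.
Eliminating β: 118443·(row 1) − 363·(row 2) gives 342003·α = 118443·354 − 363·117006 = -544356, so α = -181452/114001.
Then β = (117006 − 363·(-181452/114001))/118443 = 113174/114001.
At h = 13: P̂ = (-181452/114001)·(1) + (113174/114001)·(2197) = 248461826/114001.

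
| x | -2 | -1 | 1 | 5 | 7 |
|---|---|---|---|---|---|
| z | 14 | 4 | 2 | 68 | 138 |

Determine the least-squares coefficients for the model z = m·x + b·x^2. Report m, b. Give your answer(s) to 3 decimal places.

m = -1.156, b = 2.975

AᵀA·[m, b]ᵀ = Aᵀz reads: 80·m + 460·b = 1276;  460·m + 3044·b = 8524.
Determinant 80·3044 − 460² = 31920.
m = (1276·3044 − 460·8524)/31920 = -2306/1995; b = (80·8524 − 460·1276)/31920 = 1187/399.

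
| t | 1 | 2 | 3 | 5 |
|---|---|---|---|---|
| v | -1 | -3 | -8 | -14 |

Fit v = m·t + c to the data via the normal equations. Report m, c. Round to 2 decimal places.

The normal system MᵀM·[m, c]ᵀ = Mᵀv is [[39, 11]; [11, 4]]·[m, c]ᵀ = [-101, -26]ᵀ.
Determinant 39·4 − 11² = 35.
m = ((-101)·4 − 11·(-26))/35 = -118/35; c = (39·(-26) − 11·(-101))/35 = 97/35.

m = -3.37, c = 2.77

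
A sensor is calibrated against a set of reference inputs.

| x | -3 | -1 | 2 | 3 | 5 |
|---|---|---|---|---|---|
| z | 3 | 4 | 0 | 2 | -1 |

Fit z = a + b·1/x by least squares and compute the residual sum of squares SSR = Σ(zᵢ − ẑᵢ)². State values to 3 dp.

SSR = 6.205

Normal-equation sums: Σ1 = 5, Σ1/x = -3/10, Σ1/x·1/x = 1361/900.
Moment sums: Σz = 8, Σ1/x·z = -68/15.
det = 5·(1361/900) − (-3/10)² = 1681/225.
a = (8·(1361/900) − (-3/10)·(-68/15))/(1681/225) = 2416/1681; b = (5·(-68/15) − (-3/10)·8)/(1681/225) = -4560/1681.
Residuals: 27/41, -252/1681, -136/1681, 2466/1681, -3185/1681; SSR = 10430/1681.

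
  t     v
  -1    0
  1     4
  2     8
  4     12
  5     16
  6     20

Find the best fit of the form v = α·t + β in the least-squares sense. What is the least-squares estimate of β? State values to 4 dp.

β = 2.0287

The normal system AᵀA·[α, β]ᵀ = Aᵀv is [[83, 17]; [17, 6]]·[α, β]ᵀ = [268, 60]ᵀ.
Δ = 83·6 − 17² = 209.
α = (268·6 − 17·60)/209 = 588/209; β = (83·60 − 17·268)/209 = 424/209.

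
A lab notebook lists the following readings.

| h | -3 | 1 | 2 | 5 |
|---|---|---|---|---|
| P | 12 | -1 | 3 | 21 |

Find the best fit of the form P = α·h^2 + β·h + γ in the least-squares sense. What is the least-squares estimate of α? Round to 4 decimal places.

α = 1.0410

With design matrix A, AᵀA = [[723, 107, 39]; [107, 39, 5]; [39, 5, 4]] and AᵀP = [644, 74, 35]ᵀ.
Inverting the 3×3 Gram matrix, [α, β, γ]ᵀ = [8153/7832, -7267/7832, -939/3916]ᵀ.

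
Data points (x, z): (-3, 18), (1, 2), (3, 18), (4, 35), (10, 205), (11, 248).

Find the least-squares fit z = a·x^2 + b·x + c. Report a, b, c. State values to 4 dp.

a = 2.0279, b = 0.2191, c = 0.1925

From the data, Σx^2·x^2 = 25060, Σx^2·x = 2396, Σx^2 = 256, Σx·x = 256, Σx = 26, Σ1 = 6.
For Aᵀz: Σx^2·z = 51394, Σx·z = 4920, Σz = 526.
AᵀA·[a, b, c]ᵀ = Aᵀz becomes [[25060, 2396, 256]; [2396, 256, 26]; [256, 26, 6]]·[a, b, c]ᵀ = [51394, 4920, 526]ᵀ.
Inverting the 3×3 Gram matrix, [a, b, c]ᵀ = [112805/55626, 30476/139065, 8923/46355]ᵀ.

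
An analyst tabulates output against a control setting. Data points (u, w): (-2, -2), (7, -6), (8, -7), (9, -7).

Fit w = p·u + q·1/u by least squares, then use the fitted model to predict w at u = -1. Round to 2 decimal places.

Forming AᵀA = [[198, 4]; [4, 75793/254016]] and Aᵀw = [-157, -761/504]ᵀ gives AᵀA·[p, q]ᵀ = Aᵀw.
det = 198·(75793/254016) − 4² = 607931/14112.
p = ((-157)·(75793/254016) − 4·(-761/504))/(607931/14112) = -10365325/10942758; q = (198·(-761/504) − 4·(-157))/(607931/14112) = 4643352/607931.
At u = -1: ŵ = (-10365325/10942758)·(-1) + (4643352/607931)·(-1) = -73215011/10942758.

ŵ = -6.69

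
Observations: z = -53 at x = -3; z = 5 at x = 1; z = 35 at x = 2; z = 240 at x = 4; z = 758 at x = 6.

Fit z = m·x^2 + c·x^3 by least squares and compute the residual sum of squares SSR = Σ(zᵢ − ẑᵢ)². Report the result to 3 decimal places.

Compute the Gram sums: Σx^2·x^2 = 1650, Σx^2·x^3 = 8590, Σx^3·x^3 = 51546.
Moment sums: Σx^2·z = 30796, Σx^3·z = 180804.
Determinant 1650·51546 − 8590² = 11262800.
m = (30796·51546 − 8590·180804)/11262800 = 2144016/703925; c = (1650·180804 − 8590·30796)/11262800 = 422362/140785.
Residuals: 414701/703925, -736201/703925, -833169/703925, -518096/703925, 239614/703925; SSR = 2463299/703925.

SSR = 3.499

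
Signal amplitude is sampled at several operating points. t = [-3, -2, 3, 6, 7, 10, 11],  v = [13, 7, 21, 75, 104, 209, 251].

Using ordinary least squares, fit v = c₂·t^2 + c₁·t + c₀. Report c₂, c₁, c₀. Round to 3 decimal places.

Setting ∂/∂c₂ … = 0 gives: 28516·c₂ + 2882·c₁ + 328·c₀ = 59401;  2882·c₂ + 328·c₁ + 32·c₀ = 6039;  328·c₂ + 32·c₁ + 7·c₀ = 680.
(Σt^2·t^2 = 28516, Σt^2·t = 2882, Σt^2 = 328, Σt·t = 328, Σt = 32, Σ1 = 7, Σt^2·v = 59401, Σt·v = 6039, Σv = 680.)
Row-reducing yields c₂ = 370435/185682, c₁ = 175963/185682, c₀ = -20708/30947.

c₂ = 1.995, c₁ = 0.948, c₀ = -0.669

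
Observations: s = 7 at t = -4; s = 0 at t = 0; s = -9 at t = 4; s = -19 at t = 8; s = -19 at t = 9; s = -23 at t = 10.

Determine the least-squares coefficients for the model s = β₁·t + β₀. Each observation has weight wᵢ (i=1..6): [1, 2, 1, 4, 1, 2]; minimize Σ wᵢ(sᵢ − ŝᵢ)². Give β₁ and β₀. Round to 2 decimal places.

β₁ = -2.21, β₀ = -0.74

Sums needed: Σwᵢ·t·t = 569, Σwᵢ·t = 61, Σwᵢ·1 = 11.
For XᵀWs: Σwᵢ·t·s = -1303, Σwᵢ·s = -143.
Normal equations: [[569, 61]; [61, 11]]·[β₁, β₀]ᵀ = [-1303, -143]ᵀ.
det = 569·11 − 61² = 2538.
β₁ = ((-1303)·11 − 61·(-143))/2538 = -935/423; β₀ = (569·(-143) − 61·(-1303))/2538 = -314/423.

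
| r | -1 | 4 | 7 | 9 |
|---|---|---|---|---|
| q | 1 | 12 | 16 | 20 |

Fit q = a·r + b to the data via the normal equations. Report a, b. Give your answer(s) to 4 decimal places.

Entries of XᵀX: Σr·r = 147, Σr = 19, Σ1 = 4.
Moment sums: Σr·q = 339, Σq = 49.
Normal equations: [[147, 19]; [19, 4]]·[a, b]ᵀ = [339, 49]ᵀ.
Δ = 147·4 − 19² = 227.
a = (339·4 − 19·49)/227 = 425/227; b = (147·49 − 19·339)/227 = 762/227.

a = 1.8722, b = 3.3568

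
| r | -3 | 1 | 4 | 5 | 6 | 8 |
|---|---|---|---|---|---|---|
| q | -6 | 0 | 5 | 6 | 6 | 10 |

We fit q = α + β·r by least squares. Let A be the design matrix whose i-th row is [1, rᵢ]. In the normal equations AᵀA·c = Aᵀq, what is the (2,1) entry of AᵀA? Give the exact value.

Row 2 ↔ basis r, column 1 ↔ basis 1, so (AᵀA)_{2,1} = Σᵢ r = (-3)·(1) + (1)·(1) + (4)·(1) + (5)·(1) + (6)·(1) + (8)·(1) = 21.

21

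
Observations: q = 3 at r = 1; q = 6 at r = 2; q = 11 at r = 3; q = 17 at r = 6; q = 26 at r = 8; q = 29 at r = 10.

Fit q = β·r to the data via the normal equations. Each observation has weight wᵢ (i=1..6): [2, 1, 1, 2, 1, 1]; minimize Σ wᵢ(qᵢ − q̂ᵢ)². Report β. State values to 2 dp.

β = 3.00

With design matrix X, XᵀWX = [[251]] and XᵀWq = [753]ᵀ.
β = 753/251 = 3.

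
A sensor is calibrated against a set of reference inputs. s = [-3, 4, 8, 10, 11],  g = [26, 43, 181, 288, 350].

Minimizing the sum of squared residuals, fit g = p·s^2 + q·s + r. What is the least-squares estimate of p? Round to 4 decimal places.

From the data, Σs^2·s^2 = 29074, Σs^2·s = 2880, Σs^2 = 310, Σs·s = 310, Σs = 30, Σ1 = 5.
And Σs^2·g = 83656, Σs·g = 8272, Σg = 888.
So MᵀM·[p, q, r]ᵀ = Mᵀg: [[29074, 2880, 310]; [2880, 310, 30]; [310, 30, 5]]·[p, q, r]ᵀ = [83656, 8272, 888]ᵀ.
Inverting the 3×3 Gram matrix, [p, q, r]ᵀ = [35756/12031, -40456/60155, -158096/60155]ᵀ.

p = 2.9720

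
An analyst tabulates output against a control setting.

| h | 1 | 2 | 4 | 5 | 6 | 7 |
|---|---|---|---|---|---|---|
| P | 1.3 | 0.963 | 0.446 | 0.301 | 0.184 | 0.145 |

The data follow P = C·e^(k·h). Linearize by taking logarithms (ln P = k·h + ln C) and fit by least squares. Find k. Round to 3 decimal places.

k = -0.380

Linearized form: ln P = k·h + ln C. From the 6 transformed points,
Σh = 25.0000, Σ(h)² = 131.0000, Σln P = -5.4073, Σh·ln P = -32.7201.
Normal system: [[131.0000, 25.0000]; [25.0000, 6]]·[k, ln C]ᵀ = [-32.7201, -5.4073]ᵀ.
Solving (det = 161.0000): k = -0.37975, ln C = 0.68106.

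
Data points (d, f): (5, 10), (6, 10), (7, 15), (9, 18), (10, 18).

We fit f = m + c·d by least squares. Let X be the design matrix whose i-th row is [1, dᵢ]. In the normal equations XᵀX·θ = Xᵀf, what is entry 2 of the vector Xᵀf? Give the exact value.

Entry 2 ↔ basis d, so (Xᵀf)_{2} = Σᵢ (d)·fᵢ = (5)·(10) + (6)·(10) + (7)·(15) + (9)·(18) + (10)·(18) = 557.

557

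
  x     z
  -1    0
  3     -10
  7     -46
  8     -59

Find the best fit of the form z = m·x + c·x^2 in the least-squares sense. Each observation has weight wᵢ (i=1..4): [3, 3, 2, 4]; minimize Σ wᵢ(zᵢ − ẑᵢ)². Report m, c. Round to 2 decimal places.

With design matrix M, MᵀWM = [[384, 2812]; [2812, 21432]] and MᵀWz = [-2622, -19882]ᵀ.
Eliminating c: 21432·(row 1) − 2812·(row 2) gives 322544·m = 21432·(-2622) − 2812·(-19882) = -286520, so m = -1885/2122.
Then c = ((-19882) − 2812·(-1885/2122))/21432 = -32703/40318.

m = -0.89, c = -0.81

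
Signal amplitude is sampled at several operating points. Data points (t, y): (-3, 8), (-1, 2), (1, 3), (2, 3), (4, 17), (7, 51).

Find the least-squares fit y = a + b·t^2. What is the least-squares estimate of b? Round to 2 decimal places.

b = 1.03

Setting ∂/∂a … = 0 gives: 6·a + 80·b = 84;  80·a + 2756·b = 2860.
Δ = 6·2756 − 80² = 10136.
a = (84·2756 − 80·2860)/10136 = 338/1267; b = (6·2860 − 80·84)/10136 = 1305/1267.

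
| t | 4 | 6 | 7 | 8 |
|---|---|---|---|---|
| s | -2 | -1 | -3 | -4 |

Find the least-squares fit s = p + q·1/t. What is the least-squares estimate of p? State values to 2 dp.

Normal-equation sums: Σ1 = 4, Σ1/t = 115/168, Σ1/t·1/t = 3565/28224.
Right-hand side: Σs = -10, Σ1/t·s = -67/42.
XᵀX·[p, q]ᵀ = Xᵀs becomes [[4, 115/168]; [115/168, 3565/28224]]·[p, q]ᵀ = [-10, -67/42]ᵀ.
Determinant 4·(3565/28224) − (115/168)² = 115/3136.
p = ((-10)·(3565/28224) − (115/168)·(-67/42))/(115/3136) = -14/3; q = (4·(-67/42) − (115/168)·(-10))/(115/3136) = 1456/115.

p = -4.67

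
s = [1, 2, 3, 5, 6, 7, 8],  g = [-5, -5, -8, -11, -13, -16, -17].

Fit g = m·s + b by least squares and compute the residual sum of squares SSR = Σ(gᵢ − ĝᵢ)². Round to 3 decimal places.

Compute the Gram sums: Σs·s = 188, Σs = 32, Σ1 = 7.
For Aᵀg: Σs·g = -420, Σg = -75.
So AᵀA·[m, b]ᵀ = Aᵀg: [[188, 32]; [32, 7]]·[m, b]ᵀ = [-420, -75]ᵀ.
Determinant 188·7 − 32² = 292.
m = ((-420)·7 − 32·(-75))/292 = -135/73; b = (188·(-75) − 32·(-420))/292 = -165/73.
Residuals: -65/73, 70/73, -14/73, 37/73, 26/73, -58/73, 4/73; SSR = 202/73.

SSR = 2.767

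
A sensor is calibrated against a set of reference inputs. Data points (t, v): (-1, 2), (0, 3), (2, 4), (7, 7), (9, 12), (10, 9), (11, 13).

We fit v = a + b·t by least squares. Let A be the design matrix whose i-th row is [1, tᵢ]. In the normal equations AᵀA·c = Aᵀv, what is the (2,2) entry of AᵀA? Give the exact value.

Row 2 ↔ basis t, column 2 ↔ basis t, so (AᵀA)_{2,2} = Σᵢ (t)·(t) = (-1)·(-1) + (0)·(0) + (2)·(2) + (7)·(7) + (9)·(9) + (10)·(10) + (11)·(11) = 356.

356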